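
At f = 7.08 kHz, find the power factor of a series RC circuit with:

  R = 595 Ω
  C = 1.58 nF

Step 1 — Angular frequency: ω = 2π·f = 2π·7080 = 4.448e+04 rad/s.
Step 2 — Component impedances:
  R: Z = R = 595 Ω
  C: Z = 1/(jωC) = -j/(ω·C) = 0 - j1.423e+04 Ω
Step 3 — Series combination: Z_total = R + C = 595 - j1.423e+04 Ω = 1.424e+04∠-87.6° Ω.
Step 4 — Power factor: PF = cos(φ) = Re(Z)/|Z| = 595/1.424e+04 = 0.04178.
Step 5 — Type: Im(Z) = -1.423e+04 ⇒ leading (phase φ = -87.6°).

PF = 0.04178 (leading, φ = -87.6°)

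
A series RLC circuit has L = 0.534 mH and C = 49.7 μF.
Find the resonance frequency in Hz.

Step 1 — Resonance condition Im(Z)=0 gives ω₀ = 1/√(LC).
Step 2 — ω₀ = 1/√(0.000534·4.97e-05) = 6138 rad/s.
Step 3 — f₀ = ω₀/(2π) = 976.9 Hz.

f₀ = 976.9 Hz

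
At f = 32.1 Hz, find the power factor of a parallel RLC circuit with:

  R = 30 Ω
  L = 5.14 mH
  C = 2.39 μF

Step 1 — Angular frequency: ω = 2π·f = 2π·32.1 = 201.7 rad/s.
Step 2 — Component impedances:
  R: Z = R = 30 Ω
  L: Z = jωL = j·201.7·0.00514 = 0 + j1.037 Ω
  C: Z = 1/(jωC) = -j/(ω·C) = 0 - j2075 Ω
Step 3 — Parallel combination: 1/Z_total = 1/R + 1/L + 1/C; Z_total = 0.03582 + j1.036 Ω = 1.037∠88.0° Ω.
Step 4 — Power factor: PF = cos(φ) = Re(Z)/|Z| = 0.035817/1.0366 = 0.03455.
Step 5 — Type: Im(Z) = 1.036 ⇒ lagging (phase φ = 88.0°).

PF = 0.03455 (lagging, φ = 88.0°)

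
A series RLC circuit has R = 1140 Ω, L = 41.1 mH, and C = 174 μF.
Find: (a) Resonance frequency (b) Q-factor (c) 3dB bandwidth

Step 1 — Resonance: ω₀ = 1/√(LC) = 1/√(0.0411·0.000174) = 373.9 rad/s.
Step 2 — f₀ = ω₀/(2π) = 59.51 Hz.
Step 3 — Series Q: Q = ω₀L/R = 373.9·0.0411/1140 = 0.01348.
Step 4 — Bandwidth: Δω = ω₀/Q = 2.774e+04 rad/s; BW = Δω/(2π) = 4415 Hz.

(a) f₀ = 59.51 Hz  (b) Q = 0.01348  (c) BW = 4415 Hz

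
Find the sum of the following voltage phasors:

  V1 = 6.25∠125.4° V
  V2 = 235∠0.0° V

Step 1 — Convert each phasor to rectangular form:
  V1 = 6.25·(cos(125.4°) + j·sin(125.4°)) = -3.621 + j5.095 V
  V2 = 235·(cos(0.0°) + j·sin(0.0°)) = 235 V
Step 2 — Sum components: V_total = 231.4 + j5.095 V.
Step 3 — Convert to polar: |V_total| = 231.4 V, ∠V_total = 1.3°.

V_total = 231.4∠1.3° V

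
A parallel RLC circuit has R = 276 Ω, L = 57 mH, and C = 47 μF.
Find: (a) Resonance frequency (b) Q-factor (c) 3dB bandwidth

Step 1 — Resonance: ω₀ = 1/√(LC) = 1/√(0.057·4.7e-05) = 611 rad/s.
Step 2 — f₀ = ω₀/(2π) = 97.24 Hz.
Step 3 — Parallel Q: Q = R/(ω₀L) = 276/(611·0.057) = 7.925.
Step 4 — Bandwidth: Δω = ω₀/Q = 77.09 rad/s; BW = Δω/(2π) = 12.27 Hz.

(a) f₀ = 97.24 Hz  (b) Q = 7.925  (c) BW = 12.27 Hz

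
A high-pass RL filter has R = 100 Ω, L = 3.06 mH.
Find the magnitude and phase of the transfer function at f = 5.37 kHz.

Step 1 — Angular frequency: ω = 2π·5370 = 3.374e+04 rad/s.
Step 2 — Transfer function: H(jω) = jωL/(R + jωL).
Step 3 — Numerator jωL = j·103.2; denominator R + jωL = 100 + j103.2.
Step 4 — H = 0.516 + j0.4997.
Step 5 — Magnitude: |H| = 0.7183 (-2.9 dB); phase: φ = 44.1°.

|H| = 0.7183 (-2.9 dB), φ = 44.1°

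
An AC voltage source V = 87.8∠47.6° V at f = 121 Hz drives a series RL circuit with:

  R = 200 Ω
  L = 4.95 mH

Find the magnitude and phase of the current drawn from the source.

Step 1 — Angular frequency: ω = 2π·f = 2π·121 = 760.3 rad/s.
Step 2 — Component impedances:
  R: Z = R = 200 Ω
  L: Z = jωL = j·760.3·0.00495 = 0 + j3.763 Ω
Step 3 — Series combination: Z_total = R + L = 200 + j3.763 Ω = 200∠1.1° Ω.
Step 4 — Source phasor: V = 87.8∠47.6° V = 59.2 + j64.84 V.
Step 5 — Ohm's law: I = V / Z_total = (59.2 + j64.84) / (200 + j3.763) = 0.302 + j0.3185 A.
Step 6 — Convert to polar: |I| = 0.4389 A, ∠I = 46.5°.

I = 0.4389∠46.5° A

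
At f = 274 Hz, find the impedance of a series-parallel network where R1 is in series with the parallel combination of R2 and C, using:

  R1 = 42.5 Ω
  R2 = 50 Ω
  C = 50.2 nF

Step 1 — Angular frequency: ω = 2π·f = 2π·274 = 1722 rad/s.
Step 2 — Component impedances:
  R1: Z = R = 42.5 Ω
  R2: Z = R = 50 Ω
  C: Z = 1/(jωC) = -j/(ω·C) = 0 - j1.157e+04 Ω
Step 3 — Parallel branch: R2 || C = 1/(1/R2 + 1/C) = 50 - j0.2161 Ω.
Step 4 — Series with R1: Z_total = R1 + (R2 || C) = 92.5 - j0.2161 Ω = 92.5∠-0.1° Ω.

Z = 92.5 - j0.2161 Ω = 92.5∠-0.1° Ω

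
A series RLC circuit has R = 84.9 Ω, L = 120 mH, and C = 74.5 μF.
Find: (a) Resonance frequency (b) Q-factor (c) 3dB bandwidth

Step 1 — Resonance: ω₀ = 1/√(LC) = 1/√(0.12·7.45e-05) = 334.5 rad/s.
Step 2 — f₀ = ω₀/(2π) = 53.23 Hz.
Step 3 — Series Q: Q = ω₀L/R = 334.5·0.12/84.9 = 0.4727.
Step 4 — Bandwidth: Δω = ω₀/Q = 707.5 rad/s; BW = Δω/(2π) = 112.6 Hz.

(a) f₀ = 53.23 Hz  (b) Q = 0.4727  (c) BW = 112.6 Hz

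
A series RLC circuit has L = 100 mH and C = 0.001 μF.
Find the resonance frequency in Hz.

Step 1 — Resonance condition Im(Z)=0 gives ω₀ = 1/√(LC).
Step 2 — ω₀ = 1/√(0.1·1e-09) = 1e+05 rad/s.
Step 3 — f₀ = ω₀/(2π) = 1.592e+04 Hz.

f₀ = 1.592e+04 Hz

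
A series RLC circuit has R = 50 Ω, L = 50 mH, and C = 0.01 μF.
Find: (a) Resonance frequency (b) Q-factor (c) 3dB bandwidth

Step 1 — Resonance: ω₀ = 1/√(LC) = 1/√(0.05·1e-08) = 4.472e+04 rad/s.
Step 2 — f₀ = ω₀/(2π) = 7118 Hz.
Step 3 — Series Q: Q = ω₀L/R = 4.472e+04·0.05/50 = 44.72.
Step 4 — Bandwidth: Δω = ω₀/Q = 1000 rad/s; BW = Δω/(2π) = 159.2 Hz.

(a) f₀ = 7118 Hz  (b) Q = 44.72  (c) BW = 159.2 Hz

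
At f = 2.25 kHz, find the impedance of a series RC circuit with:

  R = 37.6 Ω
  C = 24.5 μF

Step 1 — Angular frequency: ω = 2π·f = 2π·2250 = 1.414e+04 rad/s.
Step 2 — Component impedances:
  R: Z = R = 37.6 Ω
  C: Z = 1/(jωC) = -j/(ω·C) = 0 - j2.887 Ω
Step 3 — Series combination: Z_total = R + C = 37.6 - j2.887 Ω = 37.71∠-4.4° Ω.

Z = 37.6 - j2.887 Ω = 37.71∠-4.4° Ω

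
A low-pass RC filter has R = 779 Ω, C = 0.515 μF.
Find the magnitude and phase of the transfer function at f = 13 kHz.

Step 1 — Angular frequency: ω = 2π·1.3e+04 = 8.168e+04 rad/s.
Step 2 — Transfer function: H(jω) = 1/(1 + jωRC).
Step 3 — Denominator: 1 + jωRC = 1 + j·8.168e+04·779·5.15e-07 = 1 + j32.77.
Step 4 — H = 0.0009304 - j0.03049.
Step 5 — Magnitude: |H| = 0.0305 (-30.3 dB); phase: φ = -88.3°.

|H| = 0.0305 (-30.3 dB), φ = -88.3°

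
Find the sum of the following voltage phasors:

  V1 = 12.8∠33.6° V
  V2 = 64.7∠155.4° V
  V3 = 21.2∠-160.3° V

Step 1 — Convert each phasor to rectangular form:
  V1 = 12.8·(cos(33.6°) + j·sin(33.6°)) = 10.66 + j7.083 V
  V2 = 64.7·(cos(155.4°) + j·sin(155.4°)) = -58.83 + j26.93 V
  V3 = 21.2·(cos(-160.3°) + j·sin(-160.3°)) = -19.96 - j7.146 V
Step 2 — Sum components: V_total = -68.13 + j26.87 V.
Step 3 — Convert to polar: |V_total| = 73.23 V, ∠V_total = 158.5°.

V_total = 73.23∠158.5° V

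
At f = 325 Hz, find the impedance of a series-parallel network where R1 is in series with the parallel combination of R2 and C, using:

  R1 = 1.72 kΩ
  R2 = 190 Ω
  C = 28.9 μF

Step 1 — Angular frequency: ω = 2π·f = 2π·325 = 2042 rad/s.
Step 2 — Component impedances:
  R1: Z = R = 1720 Ω
  R2: Z = R = 190 Ω
  C: Z = 1/(jωC) = -j/(ω·C) = 0 - j16.94 Ω
Step 3 — Parallel branch: R2 || C = 1/(1/R2 + 1/C) = 1.499 - j16.81 Ω.
Step 4 — Series with R1: Z_total = R1 + (R2 || C) = 1721 - j16.81 Ω = 1722∠-0.6° Ω.

Z = 1721 - j16.81 Ω = 1722∠-0.6° Ω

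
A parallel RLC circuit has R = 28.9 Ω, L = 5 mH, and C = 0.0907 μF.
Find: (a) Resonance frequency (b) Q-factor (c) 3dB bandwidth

Step 1 — Resonance: ω₀ = 1/√(LC) = 1/√(0.005·9.07e-08) = 4.696e+04 rad/s.
Step 2 — f₀ = ω₀/(2π) = 7474 Hz.
Step 3 — Parallel Q: Q = R/(ω₀L) = 28.9/(4.696e+04·0.005) = 0.1231.
Step 4 — Bandwidth: Δω = ω₀/Q = 3.815e+05 rad/s; BW = Δω/(2π) = 6.072e+04 Hz.

(a) f₀ = 7474 Hz  (b) Q = 0.1231  (c) BW = 6.072e+04 Hz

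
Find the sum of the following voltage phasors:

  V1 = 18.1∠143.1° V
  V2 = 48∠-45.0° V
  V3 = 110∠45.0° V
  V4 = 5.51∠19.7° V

Step 1 — Convert each phasor to rectangular form:
  V1 = 18.1·(cos(143.1°) + j·sin(143.1°)) = -14.47 + j10.87 V
  V2 = 48·(cos(-45.0°) + j·sin(-45.0°)) = 33.94 - j33.94 V
  V3 = 110·(cos(45.0°) + j·sin(45.0°)) = 77.78 + j77.78 V
  V4 = 5.51·(cos(19.7°) + j·sin(19.7°)) = 5.188 + j1.857 V
Step 2 — Sum components: V_total = 102.4 + j56.57 V.
Step 3 — Convert to polar: |V_total| = 117 V, ∠V_total = 28.9°.

V_total = 117∠28.9° V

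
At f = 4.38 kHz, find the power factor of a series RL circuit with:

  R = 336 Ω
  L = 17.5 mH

Step 1 — Angular frequency: ω = 2π·f = 2π·4380 = 2.752e+04 rad/s.
Step 2 — Component impedances:
  R: Z = R = 336 Ω
  L: Z = jωL = j·2.752e+04·0.0175 = 0 + j481.6 Ω
Step 3 — Series combination: Z_total = R + L = 336 + j481.6 Ω = 587.2∠55.1° Ω.
Step 4 — Power factor: PF = cos(φ) = Re(Z)/|Z| = 336/587.2 = 0.5722.
Step 5 — Type: Im(Z) = 481.6 ⇒ lagging (phase φ = 55.1°).

PF = 0.5722 (lagging, φ = 55.1°)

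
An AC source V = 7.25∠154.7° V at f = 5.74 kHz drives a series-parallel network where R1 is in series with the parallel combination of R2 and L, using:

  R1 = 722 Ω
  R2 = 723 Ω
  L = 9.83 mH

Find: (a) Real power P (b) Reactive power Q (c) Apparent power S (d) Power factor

Step 1 — Angular frequency: ω = 2π·f = 2π·5740 = 3.607e+04 rad/s.
Step 2 — Component impedances:
  R1: Z = R = 722 Ω
  R2: Z = R = 723 Ω
  L: Z = jωL = j·3.607e+04·0.00983 = 0 + j354.5 Ω
Step 3 — Parallel branch: R2 || L = 1/(1/R2 + 1/L) = 140.1 + j285.8 Ω.
Step 4 — Series with R1: Z_total = R1 + (R2 || L) = 862.1 + j285.8 Ω = 908.3∠18.3° Ω.
Step 5 — Source phasor: V = 7.25∠154.7° V = -6.555 + j3.098 V.
Step 6 — Current: I = V / Z = -0.005777 + j0.005509 A = 0.007982∠136.4° A.
Step 7 — Complex power: S = V·I* = 0.05493 + j0.01821 VA.
Step 8 — Real power: P = Re(S) = 0.05493 W.
Step 9 — Reactive power: Q = Im(S) = 0.01821 VAR.
Step 10 — Apparent power: |S| = 0.05787 VA.
Step 11 — Power factor: PF = P/|S| = 0.9492 (lagging).

(a) P = 0.05493 W  (b) Q = 0.01821 VAR  (c) S = 0.05787 VA  (d) PF = 0.9492 (lagging)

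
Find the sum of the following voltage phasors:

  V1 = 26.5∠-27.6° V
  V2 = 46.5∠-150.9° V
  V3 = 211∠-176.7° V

Step 1 — Convert each phasor to rectangular form:
  V1 = 26.5·(cos(-27.6°) + j·sin(-27.6°)) = 23.48 - j12.28 V
  V2 = 46.5·(cos(-150.9°) + j·sin(-150.9°)) = -40.63 - j22.61 V
  V3 = 211·(cos(-176.7°) + j·sin(-176.7°)) = -210.7 - j12.15 V
Step 2 — Sum components: V_total = -227.8 - j47.04 V.
Step 3 — Convert to polar: |V_total| = 232.6 V, ∠V_total = -168.3°.

V_total = 232.6∠-168.3° V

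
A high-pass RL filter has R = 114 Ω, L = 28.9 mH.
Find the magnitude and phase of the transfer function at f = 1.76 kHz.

Step 1 — Angular frequency: ω = 2π·1760 = 1.106e+04 rad/s.
Step 2 — Transfer function: H(jω) = jωL/(R + jωL).
Step 3 — Numerator jωL = j·319.6; denominator R + jωL = 114 + j319.6.
Step 4 — H = 0.8871 + j0.3164.
Step 5 — Magnitude: |H| = 0.9419 (-0.5 dB); phase: φ = 19.6°.

|H| = 0.9419 (-0.5 dB), φ = 19.6°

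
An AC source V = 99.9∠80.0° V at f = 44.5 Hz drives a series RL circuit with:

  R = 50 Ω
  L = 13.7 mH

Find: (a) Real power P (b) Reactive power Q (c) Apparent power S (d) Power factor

Step 1 — Angular frequency: ω = 2π·f = 2π·44.5 = 279.6 rad/s.
Step 2 — Component impedances:
  R: Z = R = 50 Ω
  L: Z = jωL = j·279.6·0.0137 = 0 + j3.831 Ω
Step 3 — Series combination: Z_total = R + L = 50 + j3.831 Ω = 50.15∠4.4° Ω.
Step 4 — Source phasor: V = 99.9∠80.0° V = 17.35 + j98.38 V.
Step 5 — Current: I = V / Z = 0.4948 + j1.93 A = 1.992∠75.6° A.
Step 6 — Complex power: S = V·I* = 198.4 + j15.2 VA.
Step 7 — Real power: P = Re(S) = 198.4 W.
Step 8 — Reactive power: Q = Im(S) = 15.2 VAR.
Step 9 — Apparent power: |S| = 199 VA.
Step 10 — Power factor: PF = P/|S| = 0.9971 (lagging).

(a) P = 198.4 W  (b) Q = 15.2 VAR  (c) S = 199 VA  (d) PF = 0.9971 (lagging)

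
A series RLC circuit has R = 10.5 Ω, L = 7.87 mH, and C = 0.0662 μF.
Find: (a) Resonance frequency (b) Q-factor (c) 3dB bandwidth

Step 1 — Resonance condition Im(Z)=0 gives ω₀ = 1/√(LC).
Step 2 — ω₀ = 1/√(0.00787·6.62e-08) = 4.381e+04 rad/s.
Step 3 — f₀ = ω₀/(2π) = 6973 Hz.
Step 4 — Series Q: Q = ω₀L/R = 4.381e+04·0.00787/10.5 = 32.84.
Step 5 — 3dB bandwidth: Δω = ω₀/Q = 1334 rad/s; BW = Δω/(2π) = 212.3 Hz.

(a) f₀ = 6973 Hz  (b) Q = 32.84  (c) BW = 212.3 Hz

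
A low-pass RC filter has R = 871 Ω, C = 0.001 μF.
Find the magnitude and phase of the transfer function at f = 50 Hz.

Step 1 — Angular frequency: ω = 2π·50 = 314.2 rad/s.
Step 2 — Transfer function: H(jω) = 1/(1 + jωRC).
Step 3 — Denominator: 1 + jωRC = 1 + j·314.2·871·1e-09 = 1 + j0.0002736.
Step 4 — H = 1 - j0.0002736.
Step 5 — Magnitude: |H| = 1 (-0.0 dB); phase: φ = -0.0°.

|H| = 1 (-0.0 dB), φ = -0.0°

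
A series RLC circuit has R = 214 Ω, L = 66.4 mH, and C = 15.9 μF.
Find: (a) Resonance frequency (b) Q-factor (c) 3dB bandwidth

Step 1 — Resonance: ω₀ = 1/√(LC) = 1/√(0.0664·1.59e-05) = 973.2 rad/s.
Step 2 — f₀ = ω₀/(2π) = 154.9 Hz.
Step 3 — Series Q: Q = ω₀L/R = 973.2·0.0664/214 = 0.302.
Step 4 — Bandwidth: Δω = ω₀/Q = 3223 rad/s; BW = Δω/(2π) = 512.9 Hz.

(a) f₀ = 154.9 Hz  (b) Q = 0.302  (c) BW = 512.9 Hz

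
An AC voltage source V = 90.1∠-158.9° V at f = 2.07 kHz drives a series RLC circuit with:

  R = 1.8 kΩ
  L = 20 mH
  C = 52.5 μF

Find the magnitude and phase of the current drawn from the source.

Step 1 — Angular frequency: ω = 2π·f = 2π·2070 = 1.301e+04 rad/s.
Step 2 — Component impedances:
  R: Z = R = 1800 Ω
  L: Z = jωL = j·1.301e+04·0.02 = 0 + j260.1 Ω
  C: Z = 1/(jωC) = -j/(ω·C) = 0 - j1.465 Ω
Step 3 — Series combination: Z_total = R + L + C = 1800 + j258.7 Ω = 1818∠8.2° Ω.
Step 4 — Source phasor: V = 90.1∠-158.9° V = -84.06 - j32.44 V.
Step 5 — Ohm's law: I = V / Z_total = (-84.06 - j32.44) / (1800 + j258.7) = -0.04829 - j0.01108 A.
Step 6 — Convert to polar: |I| = 0.04955 A, ∠I = -167.1°.

I = 0.04955∠-167.1° A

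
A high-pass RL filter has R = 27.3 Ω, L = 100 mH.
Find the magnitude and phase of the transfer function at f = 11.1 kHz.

Step 1 — Angular frequency: ω = 2π·1.11e+04 = 6.974e+04 rad/s.
Step 2 — Transfer function: H(jω) = jωL/(R + jωL).
Step 3 — Numerator jωL = j·6974; denominator R + jωL = 27.3 + j6974.
Step 4 — H = 1 + j0.003914.
Step 5 — Magnitude: |H| = 1 (-0.0 dB); phase: φ = 0.2°.

|H| = 1 (-0.0 dB), φ = 0.2°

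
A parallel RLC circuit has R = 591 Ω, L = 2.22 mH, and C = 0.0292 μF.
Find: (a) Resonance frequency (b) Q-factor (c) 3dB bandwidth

Step 1 — Resonance: ω₀ = 1/√(LC) = 1/√(0.00222·2.92e-08) = 1.242e+05 rad/s.
Step 2 — f₀ = ω₀/(2π) = 1.977e+04 Hz.
Step 3 — Parallel Q: Q = R/(ω₀L) = 591/(1.242e+05·0.00222) = 2.143.
Step 4 — Bandwidth: Δω = ω₀/Q = 5.795e+04 rad/s; BW = Δω/(2π) = 9223 Hz.

(a) f₀ = 1.977e+04 Hz  (b) Q = 2.143  (c) BW = 9223 Hz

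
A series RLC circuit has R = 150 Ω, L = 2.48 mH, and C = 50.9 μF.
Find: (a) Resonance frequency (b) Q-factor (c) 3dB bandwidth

Step 1 — Resonance: ω₀ = 1/√(LC) = 1/√(0.00248·5.09e-05) = 2815 rad/s.
Step 2 — f₀ = ω₀/(2π) = 448 Hz.
Step 3 — Series Q: Q = ω₀L/R = 2815·0.00248/150 = 0.04653.
Step 4 — Bandwidth: Δω = ω₀/Q = 6.048e+04 rad/s; BW = Δω/(2π) = 9626 Hz.

(a) f₀ = 448 Hz  (b) Q = 0.04653  (c) BW = 9626 Hz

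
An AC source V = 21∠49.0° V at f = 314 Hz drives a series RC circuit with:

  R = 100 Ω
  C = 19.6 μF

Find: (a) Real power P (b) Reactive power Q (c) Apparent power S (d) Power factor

Step 1 — Angular frequency: ω = 2π·f = 2π·314 = 1973 rad/s.
Step 2 — Component impedances:
  R: Z = R = 100 Ω
  C: Z = 1/(jωC) = -j/(ω·C) = 0 - j25.86 Ω
Step 3 — Series combination: Z_total = R + C = 100 - j25.86 Ω = 103.3∠-14.5° Ω.
Step 4 — Source phasor: V = 21∠49.0° V = 13.78 + j15.85 V.
Step 5 — Current: I = V / Z = 0.09072 + j0.1819 A = 0.2033∠63.5° A.
Step 6 — Complex power: S = V·I* = 4.134 - j1.069 VA.
Step 7 — Real power: P = Re(S) = 4.134 W.
Step 8 — Reactive power: Q = Im(S) = -1.069 VAR.
Step 9 — Apparent power: |S| = 4.27 VA.
Step 10 — Power factor: PF = P/|S| = 0.9682 (leading).

(a) P = 4.134 W  (b) Q = -1.069 VAR  (c) S = 4.27 VA  (d) PF = 0.9682 (leading)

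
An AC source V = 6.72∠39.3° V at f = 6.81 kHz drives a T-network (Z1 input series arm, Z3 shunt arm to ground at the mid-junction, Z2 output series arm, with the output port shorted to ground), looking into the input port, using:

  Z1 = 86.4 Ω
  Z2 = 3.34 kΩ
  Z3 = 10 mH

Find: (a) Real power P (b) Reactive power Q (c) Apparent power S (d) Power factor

Step 1 — Angular frequency: ω = 2π·f = 2π·6810 = 4.279e+04 rad/s.
Step 2 — Component impedances:
  Z1: Z = R = 86.4 Ω
  Z2: Z = R = 3340 Ω
  Z3: Z = jωL = j·4.279e+04·0.01 = 0 + j427.9 Ω
Step 3 — With the output port shorted to ground, the output series arm Z2 runs from the junction to ground; the shunt arm Z3 also runs from the junction to ground. They appear in parallel: Z3 || Z2 = 53.93 + j421 Ω.
Step 4 — Series with input arm Z1: Z_in = Z1 + (Z3 || Z2) = 140.3 + j421 Ω = 443.7∠71.6° Ω.
Step 5 — Source phasor: V = 6.72∠39.3° V = 5.2 + j4.256 V.
Step 6 — Current: I = V / Z = 0.01281 - j0.008084 A = 0.01514∠-32.3° A.
Step 7 — Complex power: S = V·I* = 0.03218 + j0.09654 VA.
Step 8 — Real power: P = Re(S) = 0.03218 W.
Step 9 — Reactive power: Q = Im(S) = 0.09654 VAR.
Step 10 — Apparent power: |S| = 0.1018 VA.
Step 11 — Power factor: PF = P/|S| = 0.3162 (lagging).

(a) P = 0.03218 W  (b) Q = 0.09654 VAR  (c) S = 0.1018 VA  (d) PF = 0.3162 (lagging)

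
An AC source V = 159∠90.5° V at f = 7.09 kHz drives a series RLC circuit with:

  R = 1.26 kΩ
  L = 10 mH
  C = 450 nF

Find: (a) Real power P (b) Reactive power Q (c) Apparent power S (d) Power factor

Step 1 — Angular frequency: ω = 2π·f = 2π·7090 = 4.455e+04 rad/s.
Step 2 — Component impedances:
  R: Z = R = 1260 Ω
  L: Z = jωL = j·4.455e+04·0.01 = 0 + j445.5 Ω
  C: Z = 1/(jωC) = -j/(ω·C) = 0 - j49.88 Ω
Step 3 — Series combination: Z_total = R + L + C = 1260 + j395.6 Ω = 1321∠17.4° Ω.
Step 4 — Source phasor: V = 159∠90.5° V = -1.388 + j159 V.
Step 5 — Current: I = V / Z = 0.03506 + j0.1152 A = 0.1204∠73.1° A.
Step 6 — Complex power: S = V·I* = 18.26 + j5.734 VA.
Step 7 — Real power: P = Re(S) = 18.26 W.
Step 8 — Reactive power: Q = Im(S) = 5.734 VAR.
Step 9 — Apparent power: |S| = 19.14 VA.
Step 10 — Power factor: PF = P/|S| = 0.9541 (lagging).

(a) P = 18.26 W  (b) Q = 5.734 VAR  (c) S = 19.14 VA  (d) PF = 0.9541 (lagging)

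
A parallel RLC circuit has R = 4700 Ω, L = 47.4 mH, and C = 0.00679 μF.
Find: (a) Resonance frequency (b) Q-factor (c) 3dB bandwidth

Step 1 — Resonance: ω₀ = 1/√(LC) = 1/√(0.0474·6.79e-09) = 5.574e+04 rad/s.
Step 2 — f₀ = ω₀/(2π) = 8871 Hz.
Step 3 — Parallel Q: Q = R/(ω₀L) = 4700/(5.574e+04·0.0474) = 1.779.
Step 4 — Bandwidth: Δω = ω₀/Q = 3.134e+04 rad/s; BW = Δω/(2π) = 4987 Hz.

(a) f₀ = 8871 Hz  (b) Q = 1.779  (c) BW = 4987 Hz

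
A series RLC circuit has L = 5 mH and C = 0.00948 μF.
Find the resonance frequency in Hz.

Step 1 — Resonance condition Im(Z)=0 gives ω₀ = 1/√(LC).
Step 2 — ω₀ = 1/√(0.005·9.48e-09) = 1.452e+05 rad/s.
Step 3 — f₀ = ω₀/(2π) = 2.312e+04 Hz.

f₀ = 2.312e+04 Hz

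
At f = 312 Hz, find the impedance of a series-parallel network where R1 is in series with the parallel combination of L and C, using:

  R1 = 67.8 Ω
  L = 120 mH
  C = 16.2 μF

Step 1 — Angular frequency: ω = 2π·f = 2π·312 = 1960 rad/s.
Step 2 — Component impedances:
  R1: Z = R = 67.8 Ω
  L: Z = jωL = j·1960·0.12 = 0 + j235.2 Ω
  C: Z = 1/(jωC) = -j/(ω·C) = 0 - j31.49 Ω
Step 3 — Parallel branch: L || C = 1/(1/L + 1/C) = 0 - j36.35 Ω.
Step 4 — Series with R1: Z_total = R1 + (L || C) = 67.8 - j36.35 Ω = 76.93∠-28.2° Ω.

Z = 67.8 - j36.35 Ω = 76.93∠-28.2° Ω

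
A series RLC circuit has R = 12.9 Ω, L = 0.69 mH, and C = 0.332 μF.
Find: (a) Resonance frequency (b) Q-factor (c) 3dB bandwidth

Step 1 — Resonance condition Im(Z)=0 gives ω₀ = 1/√(LC).
Step 2 — ω₀ = 1/√(0.00069·3.32e-07) = 6.607e+04 rad/s.
Step 3 — f₀ = ω₀/(2π) = 1.052e+04 Hz.
Step 4 — Series Q: Q = ω₀L/R = 6.607e+04·0.00069/12.9 = 3.534.
Step 5 — 3dB bandwidth: Δω = ω₀/Q = 1.87e+04 rad/s; BW = Δω/(2π) = 2976 Hz.

(a) f₀ = 1.052e+04 Hz  (b) Q = 3.534  (c) BW = 2976 Hz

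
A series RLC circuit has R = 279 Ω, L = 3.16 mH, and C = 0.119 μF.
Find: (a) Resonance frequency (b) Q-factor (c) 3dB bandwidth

Step 1 — Resonance condition Im(Z)=0 gives ω₀ = 1/√(LC).
Step 2 — ω₀ = 1/√(0.00316·1.19e-07) = 5.157e+04 rad/s.
Step 3 — f₀ = ω₀/(2π) = 8207 Hz.
Step 4 — Series Q: Q = ω₀L/R = 5.157e+04·0.00316/279 = 0.5841.
Step 5 — 3dB bandwidth: Δω = ω₀/Q = 8.829e+04 rad/s; BW = Δω/(2π) = 1.405e+04 Hz.

(a) f₀ = 8207 Hz  (b) Q = 0.5841  (c) BW = 1.405e+04 Hz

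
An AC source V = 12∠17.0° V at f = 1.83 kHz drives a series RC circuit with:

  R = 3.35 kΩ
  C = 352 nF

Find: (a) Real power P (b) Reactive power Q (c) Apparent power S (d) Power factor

Step 1 — Angular frequency: ω = 2π·f = 2π·1830 = 1.15e+04 rad/s.
Step 2 — Component impedances:
  R: Z = R = 3350 Ω
  C: Z = 1/(jωC) = -j/(ω·C) = 0 - j247.1 Ω
Step 3 — Series combination: Z_total = R + C = 3350 - j247.1 Ω = 3359∠-4.2° Ω.
Step 4 — Source phasor: V = 12∠17.0° V = 11.48 + j3.508 V.
Step 5 — Current: I = V / Z = 0.00333 + j0.001293 A = 0.003572∠21.2° A.
Step 6 — Complex power: S = V·I* = 0.04275 - j0.003153 VA.
Step 7 — Real power: P = Re(S) = 0.04275 W.
Step 8 — Reactive power: Q = Im(S) = -0.003153 VAR.
Step 9 — Apparent power: |S| = 0.04287 VA.
Step 10 — Power factor: PF = P/|S| = 0.9973 (leading).

(a) P = 0.04275 W  (b) Q = -0.003153 VAR  (c) S = 0.04287 VA  (d) PF = 0.9973 (leading)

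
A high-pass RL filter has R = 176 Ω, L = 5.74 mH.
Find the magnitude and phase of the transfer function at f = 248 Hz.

Step 1 — Angular frequency: ω = 2π·248 = 1558 rad/s.
Step 2 — Transfer function: H(jω) = jωL/(R + jωL).
Step 3 — Numerator jωL = j·8.944; denominator R + jωL = 176 + j8.944.
Step 4 — H = 0.002576 + j0.05069.
Step 5 — Magnitude: |H| = 0.05075 (-25.9 dB); phase: φ = 87.1°.

|H| = 0.05075 (-25.9 dB), φ = 87.1°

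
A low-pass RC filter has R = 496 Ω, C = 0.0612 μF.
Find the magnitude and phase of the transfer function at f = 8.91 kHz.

Step 1 — Angular frequency: ω = 2π·8910 = 5.598e+04 rad/s.
Step 2 — Transfer function: H(jω) = 1/(1 + jωRC).
Step 3 — Denominator: 1 + jωRC = 1 + j·5.598e+04·496·6.12e-08 = 1 + j1.699.
Step 4 — H = 0.2572 - j0.4371.
Step 5 — Magnitude: |H| = 0.5072 (-5.9 dB); phase: φ = -59.5°.

|H| = 0.5072 (-5.9 dB), φ = -59.5°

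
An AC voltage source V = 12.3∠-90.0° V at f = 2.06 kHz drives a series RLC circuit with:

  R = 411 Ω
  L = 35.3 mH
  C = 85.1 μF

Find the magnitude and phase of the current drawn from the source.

Step 1 — Angular frequency: ω = 2π·f = 2π·2060 = 1.294e+04 rad/s.
Step 2 — Component impedances:
  R: Z = R = 411 Ω
  L: Z = jωL = j·1.294e+04·0.0353 = 0 + j456.9 Ω
  C: Z = 1/(jωC) = -j/(ω·C) = 0 - j0.9079 Ω
Step 3 — Series combination: Z_total = R + L + C = 411 + j456 Ω = 613.9∠48.0° Ω.
Step 4 — Source phasor: V = 12.3∠-90.0° V = 0 - j12.3 V.
Step 5 — Ohm's law: I = V / Z_total = (0 - j12.3) / (411 + j456) = -0.01488 - j0.01341 A.
Step 6 — Convert to polar: |I| = 0.02004 A, ∠I = -138.0°.

I = 0.02004∠-138.0° A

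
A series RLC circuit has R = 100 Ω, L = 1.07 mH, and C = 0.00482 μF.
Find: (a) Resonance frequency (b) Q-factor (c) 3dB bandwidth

Step 1 — Resonance: ω₀ = 1/√(LC) = 1/√(0.00107·4.82e-09) = 4.403e+05 rad/s.
Step 2 — f₀ = ω₀/(2π) = 7.008e+04 Hz.
Step 3 — Series Q: Q = ω₀L/R = 4.403e+05·0.00107/100 = 4.712.
Step 4 — Bandwidth: Δω = ω₀/Q = 9.346e+04 rad/s; BW = Δω/(2π) = 1.487e+04 Hz.

(a) f₀ = 7.008e+04 Hz  (b) Q = 4.712  (c) BW = 1.487e+04 Hz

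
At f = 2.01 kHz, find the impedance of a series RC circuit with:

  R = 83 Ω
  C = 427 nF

Step 1 — Angular frequency: ω = 2π·f = 2π·2010 = 1.263e+04 rad/s.
Step 2 — Component impedances:
  R: Z = R = 83 Ω
  C: Z = 1/(jωC) = -j/(ω·C) = 0 - j185.4 Ω
Step 3 — Series combination: Z_total = R + C = 83 - j185.4 Ω = 203.2∠-65.9° Ω.

Z = 83 - j185.4 Ω = 203.2∠-65.9° Ω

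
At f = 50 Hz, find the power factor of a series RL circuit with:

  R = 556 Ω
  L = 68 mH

Step 1 — Angular frequency: ω = 2π·f = 2π·50 = 314.2 rad/s.
Step 2 — Component impedances:
  R: Z = R = 556 Ω
  L: Z = jωL = j·314.2·0.068 = 0 + j21.36 Ω
Step 3 — Series combination: Z_total = R + L = 556 + j21.36 Ω = 556.4∠2.2° Ω.
Step 4 — Power factor: PF = cos(φ) = Re(Z)/|Z| = 556/556.4 = 0.9993.
Step 5 — Type: Im(Z) = 21.36 ⇒ lagging (phase φ = 2.2°).

PF = 0.9993 (lagging, φ = 2.2°)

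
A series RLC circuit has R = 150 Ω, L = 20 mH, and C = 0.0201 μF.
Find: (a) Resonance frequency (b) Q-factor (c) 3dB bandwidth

Step 1 — Resonance: ω₀ = 1/√(LC) = 1/√(0.02·2.01e-08) = 4.988e+04 rad/s.
Step 2 — f₀ = ω₀/(2π) = 7938 Hz.
Step 3 — Series Q: Q = ω₀L/R = 4.988e+04·0.02/150 = 6.65.
Step 4 — Bandwidth: Δω = ω₀/Q = 7500 rad/s; BW = Δω/(2π) = 1194 Hz.

(a) f₀ = 7938 Hz  (b) Q = 6.65  (c) BW = 1194 Hz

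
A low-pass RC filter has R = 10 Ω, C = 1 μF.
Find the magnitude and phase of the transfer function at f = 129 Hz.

Step 1 — Angular frequency: ω = 2π·129 = 810.5 rad/s.
Step 2 — Transfer function: H(jω) = 1/(1 + jωRC).
Step 3 — Denominator: 1 + jωRC = 1 + j·810.5·10·1e-06 = 1 + j0.008105.
Step 4 — H = 0.9999 - j0.008105.
Step 5 — Magnitude: |H| = 1 (-0.0 dB); phase: φ = -0.5°.

|H| = 1 (-0.0 dB), φ = -0.5°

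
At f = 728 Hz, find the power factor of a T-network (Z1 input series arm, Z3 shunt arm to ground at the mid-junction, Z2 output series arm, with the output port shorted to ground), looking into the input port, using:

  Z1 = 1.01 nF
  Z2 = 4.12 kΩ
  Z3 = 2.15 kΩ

Step 1 — Angular frequency: ω = 2π·f = 2π·728 = 4574 rad/s.
Step 2 — Component impedances:
  Z1: Z = 1/(jωC) = -j/(ω·C) = 0 - j2.165e+05 Ω
  Z2: Z = R = 4120 Ω
  Z3: Z = R = 2150 Ω
Step 3 — With the output port shorted to ground, the output series arm Z2 runs from the junction to ground; the shunt arm Z3 also runs from the junction to ground. They appear in parallel: Z3 || Z2 = 1413 Ω.
Step 4 — Series with input arm Z1: Z_in = Z1 + (Z3 || Z2) = 1413 - j2.165e+05 Ω = 2.165e+05∠-89.6° Ω.
Step 5 — Power factor: PF = cos(φ) = Re(Z)/|Z| = 1413/2.165e+05 = 0.006527.
Step 6 — Type: Im(Z) = -2.165e+05 ⇒ leading (phase φ = -89.6°).

PF = 0.006527 (leading, φ = -89.6°)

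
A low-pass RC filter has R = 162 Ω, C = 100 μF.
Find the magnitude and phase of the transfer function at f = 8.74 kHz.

Step 1 — Angular frequency: ω = 2π·8740 = 5.492e+04 rad/s.
Step 2 — Transfer function: H(jω) = 1/(1 + jωRC).
Step 3 — Denominator: 1 + jωRC = 1 + j·5.492e+04·162·0.0001 = 1 + j889.6.
Step 4 — H = 1.264e-06 - j0.001124.
Step 5 — Magnitude: |H| = 0.001124 (-59.0 dB); phase: φ = -89.9°.

|H| = 0.001124 (-59.0 dB), φ = -89.9°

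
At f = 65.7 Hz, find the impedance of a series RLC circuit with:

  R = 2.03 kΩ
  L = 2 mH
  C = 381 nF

Step 1 — Angular frequency: ω = 2π·f = 2π·65.7 = 412.8 rad/s.
Step 2 — Component impedances:
  R: Z = R = 2030 Ω
  L: Z = jωL = j·412.8·0.002 = 0 + j0.8256 Ω
  C: Z = 1/(jωC) = -j/(ω·C) = 0 - j6358 Ω
Step 3 — Series combination: Z_total = R + L + C = 2030 - j6357 Ω = 6674∠-72.3° Ω.

Z = 2030 - j6357 Ω = 6674∠-72.3° Ω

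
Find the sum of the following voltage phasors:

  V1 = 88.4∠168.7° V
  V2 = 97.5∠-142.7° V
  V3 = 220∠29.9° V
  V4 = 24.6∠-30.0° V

Step 1 — Convert each phasor to rectangular form:
  V1 = 88.4·(cos(168.7°) + j·sin(168.7°)) = -86.69 + j17.32 V
  V2 = 97.5·(cos(-142.7°) + j·sin(-142.7°)) = -77.56 - j59.08 V
  V3 = 220·(cos(29.9°) + j·sin(29.9°)) = 190.7 + j109.7 V
  V4 = 24.6·(cos(-30.0°) + j·sin(-30.0°)) = 21.3 - j12.3 V
Step 2 — Sum components: V_total = 47.78 + j55.61 V.
Step 3 — Convert to polar: |V_total| = 73.31 V, ∠V_total = 49.3°.

V_total = 73.31∠49.3° V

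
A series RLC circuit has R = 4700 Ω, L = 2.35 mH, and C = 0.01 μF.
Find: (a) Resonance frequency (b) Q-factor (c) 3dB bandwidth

Step 1 — Resonance condition Im(Z)=0 gives ω₀ = 1/√(LC).
Step 2 — ω₀ = 1/√(0.00235·1e-08) = 2.063e+05 rad/s.
Step 3 — f₀ = ω₀/(2π) = 3.283e+04 Hz.
Step 4 — Series Q: Q = ω₀L/R = 2.063e+05·0.00235/4700 = 0.1031.
Step 5 — 3dB bandwidth: Δω = ω₀/Q = 2e+06 rad/s; BW = Δω/(2π) = 3.183e+05 Hz.

(a) f₀ = 3.283e+04 Hz  (b) Q = 0.1031  (c) BW = 3.183e+05 Hz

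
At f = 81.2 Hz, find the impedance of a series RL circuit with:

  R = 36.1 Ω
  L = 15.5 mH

Step 1 — Angular frequency: ω = 2π·f = 2π·81.2 = 510.2 rad/s.
Step 2 — Component impedances:
  R: Z = R = 36.1 Ω
  L: Z = jωL = j·510.2·0.0155 = 0 + j7.908 Ω
Step 3 — Series combination: Z_total = R + L = 36.1 + j7.908 Ω = 36.96∠12.4° Ω.

Z = 36.1 + j7.908 Ω = 36.96∠12.4° Ω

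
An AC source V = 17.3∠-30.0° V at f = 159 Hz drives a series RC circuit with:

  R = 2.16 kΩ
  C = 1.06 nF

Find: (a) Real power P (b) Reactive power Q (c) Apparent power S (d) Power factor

Step 1 — Angular frequency: ω = 2π·f = 2π·159 = 999 rad/s.
Step 2 — Component impedances:
  R: Z = R = 2160 Ω
  C: Z = 1/(jωC) = -j/(ω·C) = 0 - j9.443e+05 Ω
Step 3 — Series combination: Z_total = R + C = 2160 - j9.443e+05 Ω = 9.443e+05∠-89.9° Ω.
Step 4 — Source phasor: V = 17.3∠-30.0° V = 14.98 - j8.65 V.
Step 5 — Current: I = V / Z = 9.196e-06 + j1.584e-05 A = 1.832e-05∠59.9° A.
Step 6 — Complex power: S = V·I* = 7.25e-07 - j0.0003169 VA.
Step 7 — Real power: P = Re(S) = 7.25e-07 W.
Step 8 — Reactive power: Q = Im(S) = -0.0003169 VAR.
Step 9 — Apparent power: |S| = 0.0003169 VA.
Step 10 — Power factor: PF = P/|S| = 0.002287 (leading).

(a) P = 7.25e-07 W  (b) Q = -0.0003169 VAR  (c) S = 0.0003169 VA  (d) PF = 0.002287 (leading)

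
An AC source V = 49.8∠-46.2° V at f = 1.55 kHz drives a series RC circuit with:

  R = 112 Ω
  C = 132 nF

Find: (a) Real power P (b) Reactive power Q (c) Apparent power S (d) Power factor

Step 1 — Angular frequency: ω = 2π·f = 2π·1550 = 9739 rad/s.
Step 2 — Component impedances:
  R: Z = R = 112 Ω
  C: Z = 1/(jωC) = -j/(ω·C) = 0 - j777.9 Ω
Step 3 — Series combination: Z_total = R + C = 112 - j777.9 Ω = 785.9∠-81.8° Ω.
Step 4 — Source phasor: V = 49.8∠-46.2° V = 34.47 - j35.94 V.
Step 5 — Current: I = V / Z = 0.05152 + j0.03689 A = 0.06337∠35.6° A.
Step 6 — Complex power: S = V·I* = 0.4497 - j3.123 VA.
Step 7 — Real power: P = Re(S) = 0.4497 W.
Step 8 — Reactive power: Q = Im(S) = -3.123 VAR.
Step 9 — Apparent power: |S| = 3.156 VA.
Step 10 — Power factor: PF = P/|S| = 0.1425 (leading).

(a) P = 0.4497 W  (b) Q = -3.123 VAR  (c) S = 3.156 VA  (d) PF = 0.1425 (leading)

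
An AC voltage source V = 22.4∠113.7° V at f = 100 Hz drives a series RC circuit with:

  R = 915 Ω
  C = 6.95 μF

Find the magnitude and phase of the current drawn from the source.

Step 1 — Angular frequency: ω = 2π·f = 2π·100 = 628.3 rad/s.
Step 2 — Component impedances:
  R: Z = R = 915 Ω
  C: Z = 1/(jωC) = -j/(ω·C) = 0 - j229 Ω
Step 3 — Series combination: Z_total = R + C = 915 - j229 Ω = 943.2∠-14.1° Ω.
Step 4 — Source phasor: V = 22.4∠113.7° V = -9.004 + j20.51 V.
Step 5 — Ohm's law: I = V / Z_total = (-9.004 + j20.51) / (915 - j229) = -0.01454 + j0.01878 A.
Step 6 — Convert to polar: |I| = 0.02375 A, ∠I = 127.8°.

I = 0.02375∠127.8° A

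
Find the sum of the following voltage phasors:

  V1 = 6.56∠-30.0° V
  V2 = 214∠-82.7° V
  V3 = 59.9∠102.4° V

Step 1 — Convert each phasor to rectangular form:
  V1 = 6.56·(cos(-30.0°) + j·sin(-30.0°)) = 5.681 - j3.28 V
  V2 = 214·(cos(-82.7°) + j·sin(-82.7°)) = 27.19 - j212.3 V
  V3 = 59.9·(cos(102.4°) + j·sin(102.4°)) = -12.86 + j58.5 V
Step 2 — Sum components: V_total = 20.01 - j157 V.
Step 3 — Convert to polar: |V_total| = 158.3 V, ∠V_total = -82.7°.

V_total = 158.3∠-82.7° V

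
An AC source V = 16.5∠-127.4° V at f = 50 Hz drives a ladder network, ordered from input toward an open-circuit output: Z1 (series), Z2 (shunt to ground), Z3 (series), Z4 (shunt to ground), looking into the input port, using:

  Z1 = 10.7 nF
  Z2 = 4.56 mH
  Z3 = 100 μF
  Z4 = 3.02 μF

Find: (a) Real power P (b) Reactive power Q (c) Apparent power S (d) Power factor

Step 1 — Angular frequency: ω = 2π·f = 2π·50 = 314.2 rad/s.
Step 2 — Component impedances:
  Z1: Z = 1/(jωC) = -j/(ω·C) = 0 - j2.975e+05 Ω
  Z2: Z = jωL = j·314.2·0.00456 = 0 + j1.433 Ω
  Z3: Z = 1/(jωC) = -j/(ω·C) = 0 - j31.83 Ω
  Z4: Z = 1/(jωC) = -j/(ω·C) = 0 - j1054 Ω
Step 3 — Ladder network (open output): work backward from the far end, alternating series and parallel combinations. Z_in = 0 - j2.975e+05 Ω = 2.975e+05∠-90.0° Ω.
Step 4 — Source phasor: V = 16.5∠-127.4° V = -10.02 - j13.11 V.
Step 5 — Current: I = V / Z = 4.406e-05 - j3.369e-05 A = 5.547e-05∠-37.4° A.
Step 6 — Complex power: S = V·I* = 0 - j0.0009152 VA.
Step 7 — Real power: P = Re(S) = 0 W.
Step 8 — Reactive power: Q = Im(S) = -0.0009152 VAR.
Step 9 — Apparent power: |S| = 0.0009152 VA.
Step 10 — Power factor: PF = P/|S| = 0 (leading).

(a) P = 0 W  (b) Q = -0.0009152 VAR  (c) S = 0.0009152 VA  (d) PF = 0 (leading)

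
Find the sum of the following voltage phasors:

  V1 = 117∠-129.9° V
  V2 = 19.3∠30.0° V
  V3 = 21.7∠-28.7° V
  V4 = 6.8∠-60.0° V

Step 1 — Convert each phasor to rectangular form:
  V1 = 117·(cos(-129.9°) + j·sin(-129.9°)) = -75.05 - j89.76 V
  V2 = 19.3·(cos(30.0°) + j·sin(30.0°)) = 16.71 + j9.65 V
  V3 = 21.7·(cos(-28.7°) + j·sin(-28.7°)) = 19.03 - j10.42 V
  V4 = 6.8·(cos(-60.0°) + j·sin(-60.0°)) = 3.4 - j5.889 V
Step 2 — Sum components: V_total = -35.9 - j96.42 V.
Step 3 — Convert to polar: |V_total| = 102.9 V, ∠V_total = -110.4°.

V_total = 102.9∠-110.4° V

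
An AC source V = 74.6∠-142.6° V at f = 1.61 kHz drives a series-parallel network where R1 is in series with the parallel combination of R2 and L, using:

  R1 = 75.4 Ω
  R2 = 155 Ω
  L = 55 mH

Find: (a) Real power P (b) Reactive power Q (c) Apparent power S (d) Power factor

Step 1 — Angular frequency: ω = 2π·f = 2π·1610 = 1.012e+04 rad/s.
Step 2 — Component impedances:
  R1: Z = R = 75.4 Ω
  R2: Z = R = 155 Ω
  L: Z = jωL = j·1.012e+04·0.055 = 0 + j556.4 Ω
Step 3 — Parallel branch: R2 || L = 1/(1/R2 + 1/L) = 143.8 + j40.07 Ω.
Step 4 — Series with R1: Z_total = R1 + (R2 || L) = 219.2 + j40.07 Ω = 222.9∠10.4° Ω.
Step 5 — Source phasor: V = 74.6∠-142.6° V = -59.26 - j45.31 V.
Step 6 — Current: I = V / Z = -0.2981 - j0.1522 A = 0.3347∠-153.0° A.
Step 7 — Complex power: S = V·I* = 24.56 + j4.49 VA.
Step 8 — Real power: P = Re(S) = 24.56 W.
Step 9 — Reactive power: Q = Im(S) = 4.49 VAR.
Step 10 — Apparent power: |S| = 24.97 VA.
Step 11 — Power factor: PF = P/|S| = 0.9837 (lagging).

(a) P = 24.56 W  (b) Q = 4.49 VAR  (c) S = 24.97 VA  (d) PF = 0.9837 (lagging)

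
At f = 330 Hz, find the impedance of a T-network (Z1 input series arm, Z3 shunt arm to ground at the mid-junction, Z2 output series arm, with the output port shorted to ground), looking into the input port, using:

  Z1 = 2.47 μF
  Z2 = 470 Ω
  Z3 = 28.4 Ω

Step 1 — Angular frequency: ω = 2π·f = 2π·330 = 2073 rad/s.
Step 2 — Component impedances:
  Z1: Z = 1/(jωC) = -j/(ω·C) = 0 - j195.3 Ω
  Z2: Z = R = 470 Ω
  Z3: Z = R = 28.4 Ω
Step 3 — With the output port shorted to ground, the output series arm Z2 runs from the junction to ground; the shunt arm Z3 also runs from the junction to ground. They appear in parallel: Z3 || Z2 = 26.78 Ω.
Step 4 — Series with input arm Z1: Z_in = Z1 + (Z3 || Z2) = 26.78 - j195.3 Ω = 197.1∠-82.2° Ω.

Z = 26.78 - j195.3 Ω = 197.1∠-82.2° Ω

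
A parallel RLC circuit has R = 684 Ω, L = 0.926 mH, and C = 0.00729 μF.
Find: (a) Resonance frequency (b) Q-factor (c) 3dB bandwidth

Step 1 — Resonance: ω₀ = 1/√(LC) = 1/√(0.000926·7.29e-09) = 3.849e+05 rad/s.
Step 2 — f₀ = ω₀/(2π) = 6.126e+04 Hz.
Step 3 — Parallel Q: Q = R/(ω₀L) = 684/(3.849e+05·0.000926) = 1.919.
Step 4 — Bandwidth: Δω = ω₀/Q = 2.005e+05 rad/s; BW = Δω/(2π) = 3.192e+04 Hz.

(a) f₀ = 6.126e+04 Hz  (b) Q = 1.919  (c) BW = 3.192e+04 Hz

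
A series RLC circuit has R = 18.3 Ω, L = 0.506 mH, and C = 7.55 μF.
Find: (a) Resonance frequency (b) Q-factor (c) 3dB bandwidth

Step 1 — Resonance condition Im(Z)=0 gives ω₀ = 1/√(LC).
Step 2 — ω₀ = 1/√(0.000506·7.55e-06) = 1.618e+04 rad/s.
Step 3 — f₀ = ω₀/(2π) = 2575 Hz.
Step 4 — Series Q: Q = ω₀L/R = 1.618e+04·0.000506/18.3 = 0.4474.
Step 5 — 3dB bandwidth: Δω = ω₀/Q = 3.617e+04 rad/s; BW = Δω/(2π) = 5756 Hz.

(a) f₀ = 2575 Hz  (b) Q = 0.4474  (c) BW = 5756 Hz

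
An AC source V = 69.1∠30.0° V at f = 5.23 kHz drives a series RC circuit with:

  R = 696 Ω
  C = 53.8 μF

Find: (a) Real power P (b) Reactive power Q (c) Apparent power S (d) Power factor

Step 1 — Angular frequency: ω = 2π·f = 2π·5230 = 3.286e+04 rad/s.
Step 2 — Component impedances:
  R: Z = R = 696 Ω
  C: Z = 1/(jωC) = -j/(ω·C) = 0 - j0.5656 Ω
Step 3 — Series combination: Z_total = R + C = 696 - j0.5656 Ω = 696∠-0.0° Ω.
Step 4 — Source phasor: V = 69.1∠30.0° V = 59.84 + j34.55 V.
Step 5 — Current: I = V / Z = 0.08594 + j0.04971 A = 0.09928∠30.0° A.
Step 6 — Complex power: S = V·I* = 6.86 - j0.005575 VA.
Step 7 — Real power: P = Re(S) = 6.86 W.
Step 8 — Reactive power: Q = Im(S) = -0.005575 VAR.
Step 9 — Apparent power: |S| = 6.86 VA.
Step 10 — Power factor: PF = P/|S| = 1 (leading).

(a) P = 6.86 W  (b) Q = -0.005575 VAR  (c) S = 6.86 VA  (d) PF = 1 (leading)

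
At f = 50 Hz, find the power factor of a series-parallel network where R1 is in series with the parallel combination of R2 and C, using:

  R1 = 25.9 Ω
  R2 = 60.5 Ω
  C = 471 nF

Step 1 — Angular frequency: ω = 2π·f = 2π·50 = 314.2 rad/s.
Step 2 — Component impedances:
  R1: Z = R = 25.9 Ω
  R2: Z = R = 60.5 Ω
  C: Z = 1/(jωC) = -j/(ω·C) = 0 - j6758 Ω
Step 3 — Parallel branch: R2 || C = 1/(1/R2 + 1/C) = 60.5 - j0.5416 Ω.
Step 4 — Series with R1: Z_total = R1 + (R2 || C) = 86.4 - j0.5416 Ω = 86.4∠-0.4° Ω.
Step 5 — Power factor: PF = cos(φ) = Re(Z)/|Z| = 86.4/86.4 = 1.
Step 6 — Type: Im(Z) = -0.5416 ⇒ leading (phase φ = -0.4°).

PF = 1 (leading, φ = -0.4°)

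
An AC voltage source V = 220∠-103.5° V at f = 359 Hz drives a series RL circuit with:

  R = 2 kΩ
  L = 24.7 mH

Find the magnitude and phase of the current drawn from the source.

Step 1 — Angular frequency: ω = 2π·f = 2π·359 = 2256 rad/s.
Step 2 — Component impedances:
  R: Z = R = 2000 Ω
  L: Z = jωL = j·2256·0.0247 = 0 + j55.71 Ω
Step 3 — Series combination: Z_total = R + L = 2000 + j55.71 Ω = 2001∠1.6° Ω.
Step 4 — Source phasor: V = 220∠-103.5° V = -51.36 - j213.9 V.
Step 5 — Ohm's law: I = V / Z_total = (-51.36 - j213.9) / (2000 + j55.71) = -0.02864 - j0.1062 A.
Step 6 — Convert to polar: |I| = 0.11 A, ∠I = -105.1°.

I = 0.11∠-105.1° A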